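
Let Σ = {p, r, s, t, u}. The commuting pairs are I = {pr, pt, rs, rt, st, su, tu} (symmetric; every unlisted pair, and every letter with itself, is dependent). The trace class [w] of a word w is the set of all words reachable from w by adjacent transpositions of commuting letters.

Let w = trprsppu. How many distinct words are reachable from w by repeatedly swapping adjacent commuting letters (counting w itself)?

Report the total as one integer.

120

#0=t has no predecessor
#1=r has no predecessor
#2=p has no predecessor
#3=r depends on [1:r]
#4=s depends on [2:p]
#5=p depends on [4:s]
#6=p depends on [5:p]
#7=u depends on [3:r, 6:p]
sources: [0:t, 1:r, 2:p]
N(rest) = Σ N(rest − s) over sources s of rest; N(one piece) = 1:
  size 1 → [0]=1  [7]=1
  size 2 → [0,7]=2  [3,7]=1  [6,7]=1
  size 3 → [0,3,7]=3  [0,6,7]=3  [1,3,7]=1  [3,6,7]=2  [5,6,7]=1
  size 4 → [0,1,3,7]=4  [0,3,6,7]=8  [0,5,6,7]=4  [1,3,6,7]=3  [3,5,6,7]=3  [4,5,6,7]=1
  size 5 → [0,1,3,6,7]=15  [0,3,5,6,7]=15  [0,4,5,6,7]=5  [1,3,5,6,7]=6  [2,4,5,6,7]=1  [3,4,5,6,7]=4
  size 6 → [0,1,3,5,6,7]=36  [0,2,4,5,6,7]=6  [0,3,4,5,6,7]=24  [1,3,4,5,6,7]=10  [2,3,4,5,6,7]=5
  first=0(t) contributes 15
  first=1(r) contributes 35
  first=2(p) contributes 70
|[w]| = 120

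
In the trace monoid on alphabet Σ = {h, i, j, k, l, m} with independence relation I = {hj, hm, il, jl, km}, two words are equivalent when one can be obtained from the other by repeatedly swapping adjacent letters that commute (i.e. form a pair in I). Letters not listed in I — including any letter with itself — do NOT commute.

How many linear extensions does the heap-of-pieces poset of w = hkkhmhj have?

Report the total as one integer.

0(h) covers ∅
1(k) covers 0:h
2(k) covers 1:k
3(h) covers 2:k
4(m) covers ∅
5(h) covers 3:h
6(j) covers 2:k, 4:m
floor of heap: 0:h, 4:m
completions by unplaced set U, small U first (add the entries for U minus each lowest piece of U):
  |U|=1: {5}:1  {6}:1
  |U|=2: {3,5}:1  {4,6}:1  {5,6}:2
  |U|=3: {3,5,6}:3  {4,5,6}:3
  |U|=4: {2,3,5,6}:3  {3,4,5,6}:6
  |U|=5: {1,2,3,5,6}:3  {2,3,4,5,6}:9
  start at 0(h): 12
  start at 4(m): 3
sum over floor = 15

15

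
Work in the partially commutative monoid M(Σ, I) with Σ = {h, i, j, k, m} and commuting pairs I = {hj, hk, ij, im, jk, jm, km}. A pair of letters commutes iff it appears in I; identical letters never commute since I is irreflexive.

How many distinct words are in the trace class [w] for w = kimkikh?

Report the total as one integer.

11

drop 0:k onto floor
drop 1:i onto {0:k}
drop 2:m onto floor
drop 3:k onto {1:i}
drop 4:i onto {3:k}
drop 5:k onto {4:i}
drop 6:h onto {2:m, 4:i}
ground layer = {0:k, 2:m}
drop-orders for the pieces not yet dropped (sum over which currently-grounded one goes next):
  1 to go: {5} 1  {6} 1
  2 to go: {2,6} 1  {5,6} 2
  3 to go: {2,5,6} 3  {4,5,6} 2
  4 to go: {2,4,5,6} 5  {3,4,5,6} 2
  5 to go: {1,3,4,5,6} 2  {2,3,4,5,6} 7
  if 0:k drops first: 9 orders
  if 2:m drops first: 2 orders
heap linearizations: 11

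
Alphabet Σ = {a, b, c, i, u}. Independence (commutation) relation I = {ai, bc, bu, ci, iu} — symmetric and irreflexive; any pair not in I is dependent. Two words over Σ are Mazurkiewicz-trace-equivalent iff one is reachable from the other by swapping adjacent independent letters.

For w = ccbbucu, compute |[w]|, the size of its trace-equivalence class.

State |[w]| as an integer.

drop 0:c onto floor
drop 1:c onto {0:c}
drop 2:b onto floor
drop 3:b onto {2:b}
drop 4:u onto {1:c}
drop 5:c onto {4:u}
drop 6:u onto {5:c}
ground layer = {0:c, 2:b}
drop-orders for the pieces not yet dropped (sum over which currently-grounded one goes next):
  1 to go: {3} 1  {6} 1
  2 to go: {2,3} 1  {3,6} 2  {5,6} 1
  3 to go: {2,3,6} 3  {3,5,6} 3  {4,5,6} 1
  4 to go: {1,4,5,6} 1  {2,3,5,6} 6  {3,4,5,6} 4
  5 to go: {0,1,4,5,6} 1  {1,3,4,5,6} 5  {2,3,4,5,6} 10
  if 0:c drops first: 15 orders
  if 2:b drops first: 6 orders
heap linearizations: 21

21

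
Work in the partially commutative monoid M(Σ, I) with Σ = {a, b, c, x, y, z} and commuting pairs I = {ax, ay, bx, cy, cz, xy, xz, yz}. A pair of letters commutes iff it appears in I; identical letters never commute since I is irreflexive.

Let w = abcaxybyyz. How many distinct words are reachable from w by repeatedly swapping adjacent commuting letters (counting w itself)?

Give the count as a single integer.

piece 0:a — minimal
piece 1:b rests on {0:a}
piece 2:c rests on {1:b}
piece 3:a rests on {2:c}
piece 4:x rests on {2:c}
piece 5:y rests on {1:b}
piece 6:b rests on {3:a, 5:y}
piece 7:y rests on {6:b}
piece 8:y rests on {7:y}
piece 9:z rests on {6:b}
minimal pieces: {0:a}
ways to finish when only these pieces remain (= sum over removing one remaining piece with nothing left below it):
  1 left: {4}→1  {8}→1  {9}→1
  2 left: {4,8}→2  {4,9}→2  {7,8}→1  {8,9}→2
  3 left: {4,7,8}→3  {4,8,9}→6  {7,8,9}→3
  4 left: {4,7,8,9}→12  {6,7,8,9}→3
  5 left: {3,6,7,8,9}→3  {4,6,7,8,9}→15  {5,6,7,8,9}→3
  6 left: {3,4,6,7,8,9}→18  {3,5,6,7,8,9}→6  {4,5,6,7,8,9}→18
  7 left: {2,3,4,6,7,8,9}→18  {3,4,5,6,7,8,9}→42
  8 left: {2,3,4,5,6,7,8,9}→60
  placing 0:a first → 60 extensions

60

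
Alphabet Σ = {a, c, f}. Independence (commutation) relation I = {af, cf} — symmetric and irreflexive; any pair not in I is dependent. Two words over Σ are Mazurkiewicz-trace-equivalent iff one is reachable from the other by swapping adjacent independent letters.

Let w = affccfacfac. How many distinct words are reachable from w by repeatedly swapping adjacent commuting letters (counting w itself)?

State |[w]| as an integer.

drop 0:a onto floor
drop 1:f onto floor
drop 2:f onto {1:f}
drop 3:c onto {0:a}
drop 4:c onto {3:c}
drop 5:f onto {2:f}
drop 6:a onto {4:c}
drop 7:c onto {6:a}
drop 8:f onto {5:f}
drop 9:a onto {7:c}
drop 10:c onto {9:a}
ground layer = {0:a, 1:f}
drop-orders for the pieces not yet dropped (sum over which currently-grounded one goes next):
  1 to go: {8} 1  {10} 1
  2 to go: {5,8} 1  {8,10} 2  {9,10} 1
  3 to go: {2,5,8} 1  {5,8,10} 3  {7,9,10} 1  {8,9,10} 3
  4 to go: {1,2,5,8} 1  {2,5,8,10} 4  {5,8,9,10} 6  {6,7,9,10} 1  {7,8,9,10} 4
  5 to go: {1,2,5,8,10} 5  {2,5,8,9,10} 10  {4,6,7,9,10} 1  {5,7,8,9,10} 10  {6,7,8,9,10} 5
  6 to go: {1,2,5,8,9,10} 15  {2,5,7,8,9,10} 20  {3,4,6,7,9,10} 1  {4,6,7,8,9,10} 6  {5,6,7,8,9,10} 15
  7 to go: {0,3,4,6,7,9,10} 1  {1,2,5,7,8,9,10} 35  {2,5,6,7,8,9,10} 35  {3,4,6,7,8,9,10} 7  {4,5,6,7,8,9,10} 21
  8 to go: {0,3,4,6,7,8,9,10} 8  {1,2,5,6,7,8,9,10} 70  {2,4,5,6,7,8,9,10} 56  {3,4,5,6,7,8,9,10} 28
  9 to go: {0,3,4,5,6,7,8,9,10} 36  {1,2,4,5,6,7,8,9,10} 126  {2,3,4,5,6,7,8,9,10} 84
  if 0:a drops first: 210 orders
  if 1:f drops first: 120 orders
heap linearizations: 330

330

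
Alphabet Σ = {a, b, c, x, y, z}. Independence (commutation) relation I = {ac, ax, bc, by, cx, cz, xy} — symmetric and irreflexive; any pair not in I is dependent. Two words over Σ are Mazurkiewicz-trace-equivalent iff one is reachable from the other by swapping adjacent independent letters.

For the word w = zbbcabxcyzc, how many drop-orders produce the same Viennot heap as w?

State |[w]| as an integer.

#0=z has no predecessor
#1=b depends on [0:z]
#2=b depends on [1:b]
#3=c has no predecessor
#4=a depends on [2:b]
#5=b depends on [4:a]
#6=x depends on [5:b]
#7=c depends on [3:c]
#8=y depends on [4:a, 7:c]
#9=z depends on [6:x, 8:y]
#10=c depends on [8:y]
sources: [0:z, 3:c]
N(rest) = Σ N(rest − s) over sources s of rest; N(one piece) = 1:
  size 1 → [9]=1  [10]=1
  size 2 → [6,9]=1  [9,10]=2
  size 3 → [5,6,9]=1  [6,9,10]=3  [8,9,10]=2
  size 4 → [5,6,9,10]=4  [6,8,9,10]=5  [7,8,9,10]=2
  size 5 → [3,7,8,9,10]=2  [5,6,8,9,10]=9  [6,7,8,9,10]=7
  size 6 → [3,6,7,8,9,10]=9  [4,5,6,8,9,10]=9  [5,6,7,8,9,10]=16
  size 7 → [2,4,5,6,8,9,10]=9  [3,5,6,7,8,9,10]=25  [4,5,6,7,8,9,10]=25
  size 8 → [1,2,4,5,6,8,9,10]=9  [2,4,5,6,7,8,9,10]=34  [3,4,5,6,7,8,9,10]=50
  size 9 → [0,1,2,4,5,6,8,9,10]=9  [1,2,4,5,6,7,8,9,10]=43  [2,3,4,5,6,7,8,9,10]=84
  first=0(z) contributes 127
  first=3(c) contributes 52
|[w]| = 179

179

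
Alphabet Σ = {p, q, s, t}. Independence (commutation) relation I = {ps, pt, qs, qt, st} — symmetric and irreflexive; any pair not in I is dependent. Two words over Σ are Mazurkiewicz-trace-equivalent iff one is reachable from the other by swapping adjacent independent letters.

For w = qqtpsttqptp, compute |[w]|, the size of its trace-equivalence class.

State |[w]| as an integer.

2310

0(q) covers ∅
1(q) covers 0:q
2(t) covers ∅
3(p) covers 1:q
4(s) covers ∅
5(t) covers 2:t
6(t) covers 5:t
7(q) covers 3:p
8(p) covers 7:q
9(t) covers 6:t
10(p) covers 8:p
floor of heap: 0:q, 2:t, 4:s
completions by unplaced set U, small U first (add the entries for U minus each lowest piece of U):
  |U|=1: {4}:1  {9}:1  {10}:1
  |U|=2: {4,9}:2  {4,10}:2  {6,9}:1  {8,10}:1  {9,10}:2
  |U|=3: {4,6,9}:3  {4,8,10}:3  {4,9,10}:6  {5,6,9}:1  {6,9,10}:3  {7,8,10}:1  {8,9,10}:3
  |U|=4: {2,5,6,9}:1  {3,7,8,10}:1  {4,5,6,9}:4  {4,6,9,10}:12  {4,7,8,10}:4  {4,8,9,10}:12  {5,6,9,10}:4  {6,8,9,10}:6  {7,8,9,10}:4
  |U|=5: {1,3,7,8,10}:1  {2,4,5,6,9}:5  {2,5,6,9,10}:5  {3,4,7,8,10}:5  {3,7,8,9,10}:5  {4,5,6,9,10}:20  {4,6,8,9,10}:30  {4,7,8,9,10}:20  {5,6,8,9,10}:10  {6,7,8,9,10}:10
  |U|=6: {0,1,3,7,8,10}:1  {1,3,4,7,8,10}:6  {1,3,7,8,9,10}:6  {2,4,5,6,9,10}:30  {2,5,6,8,9,10}:15  {3,4,7,8,9,10}:30  {3,6,7,8,9,10}:15  {4,5,6,8,9,10}:60  {4,6,7,8,9,10}:60  {5,6,7,8,9,10}:20
  |U|=7: {0,1,3,4,7,8,10}:7  {0,1,3,7,8,9,10}:7  {1,3,4,7,8,9,10}:42  {1,3,6,7,8,9,10}:21  {2,4,5,6,8,9,10}:105  {2,5,6,7,8,9,10}:35  {3,4,6,7,8,9,10}:105  {3,5,6,7,8,9,10}:35  {4,5,6,7,8,9,10}:140
  |U|=8: {0,1,3,4,7,8,9,10}:56  {0,1,3,6,7,8,9,10}:28  {1,3,4,6,7,8,9,10}:168  {1,3,5,6,7,8,9,10}:56  {2,3,5,6,7,8,9,10}:70  {2,4,5,6,7,8,9,10}:280  {3,4,5,6,7,8,9,10}:280
  |U|=9: {0,1,3,4,6,7,8,9,10}:252  {0,1,3,5,6,7,8,9,10}:84  {1,2,3,5,6,7,8,9,10}:126  {1,3,4,5,6,7,8,9,10}:504  {2,3,4,5,6,7,8,9,10}:630
  start at 0(q): 1260
  start at 2(t): 840
  start at 4(s): 210
sum over floor = 2310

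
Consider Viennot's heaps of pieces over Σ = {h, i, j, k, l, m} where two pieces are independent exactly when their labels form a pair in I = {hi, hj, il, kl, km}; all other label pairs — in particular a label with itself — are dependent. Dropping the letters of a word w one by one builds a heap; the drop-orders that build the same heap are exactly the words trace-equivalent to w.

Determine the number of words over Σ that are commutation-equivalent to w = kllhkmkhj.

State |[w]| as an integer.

0(k) covers ∅
1(l) covers ∅
2(l) covers 1:l
3(h) covers 0:k, 2:l
4(k) covers 3:h
5(m) covers 3:h
6(k) covers 4:k
7(h) covers 5:m, 6:k
8(j) covers 5:m, 6:k
floor of heap: 0:k, 1:l
completions by unplaced set U, small U first (add the entries for U minus each lowest piece of U):
  |U|=1: {7}:1  {8}:1
  |U|=2: {7,8}:2
  |U|=3: {5,7,8}:2  {6,7,8}:2
  |U|=4: {4,6,7,8}:2  {5,6,7,8}:4
  |U|=5: {4,5,6,7,8}:6
  |U|=6: {3,4,5,6,7,8}:6
  |U|=7: {0,3,4,5,6,7,8}:6  {2,3,4,5,6,7,8}:6
  start at 0(k): 6
  start at 1(l): 12
sum over floor = 18

18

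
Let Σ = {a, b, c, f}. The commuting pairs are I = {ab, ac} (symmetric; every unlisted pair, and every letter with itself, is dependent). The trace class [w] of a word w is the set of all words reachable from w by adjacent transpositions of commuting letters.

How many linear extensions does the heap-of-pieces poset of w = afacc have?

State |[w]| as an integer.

3

drop 0:a onto floor
drop 1:f onto {0:a}
drop 2:a onto {1:f}
drop 3:c onto {1:f}
drop 4:c onto {3:c}
ground layer = {0:a}
drop-orders for the pieces not yet dropped (sum over which currently-grounded one goes next):
  1 to go: {2} 1  {4} 1
  2 to go: {2,4} 2  {3,4} 1
  3 to go: {2,3,4} 3
  if 0:a drops first: 3 orders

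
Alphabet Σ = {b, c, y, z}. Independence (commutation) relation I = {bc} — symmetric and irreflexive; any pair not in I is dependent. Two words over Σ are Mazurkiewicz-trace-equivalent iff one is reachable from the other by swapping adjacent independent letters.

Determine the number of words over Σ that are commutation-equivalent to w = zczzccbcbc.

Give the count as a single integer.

#0=z has no predecessor
#1=c depends on [0:z]
#2=z depends on [1:c]
#3=z depends on [2:z]
#4=c depends on [3:z]
#5=c depends on [4:c]
#6=b depends on [3:z]
#7=c depends on [5:c]
#8=b depends on [6:b]
#9=c depends on [7:c]
sources: [0:z]
N(rest) = Σ N(rest − s) over sources s of rest; N(one piece) = 1:
  size 1 → [8]=1  [9]=1
  size 2 → [6,8]=1  [7,9]=1  [8,9]=2
  size 3 → [5,7,9]=1  [6,8,9]=3  [7,8,9]=3
  size 4 → [4,5,7,9]=1  [5,7,8,9]=4  [6,7,8,9]=6
  size 5 → [4,5,7,8,9]=5  [5,6,7,8,9]=10
  size 6 → [4,5,6,7,8,9]=15
  size 7 → [3,4,5,6,7,8,9]=15
  size 8 → [2,3,4,5,6,7,8,9]=15
  first=0(z) contributes 15

15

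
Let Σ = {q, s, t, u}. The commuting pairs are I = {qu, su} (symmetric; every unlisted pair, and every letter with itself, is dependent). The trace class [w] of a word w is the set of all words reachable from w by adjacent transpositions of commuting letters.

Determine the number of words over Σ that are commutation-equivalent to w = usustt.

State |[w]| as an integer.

6

#0=u has no predecessor
#1=s has no predecessor
#2=u depends on [0:u]
#3=s depends on [1:s]
#4=t depends on [2:u, 3:s]
#5=t depends on [4:t]
sources: [0:u, 1:s]
N(rest) = Σ N(rest − s) over sources s of rest; N(one piece) = 1:
  size 1 → [5]=1
  size 2 → [4,5]=1
  size 3 → [2,4,5]=1  [3,4,5]=1
  size 4 → [0,2,4,5]=1  [1,3,4,5]=1  [2,3,4,5]=2
  first=0(u) contributes 3
  first=1(s) contributes 3
|[w]| = 6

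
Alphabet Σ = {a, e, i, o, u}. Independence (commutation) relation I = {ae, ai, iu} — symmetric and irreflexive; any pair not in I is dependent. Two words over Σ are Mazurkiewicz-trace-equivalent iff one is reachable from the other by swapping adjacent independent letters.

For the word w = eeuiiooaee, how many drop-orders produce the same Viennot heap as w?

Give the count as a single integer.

9

0(e) covers ∅
1(e) covers 0:e
2(u) covers 1:e
3(i) covers 1:e
4(i) covers 3:i
5(o) covers 2:u, 4:i
6(o) covers 5:o
7(a) covers 6:o
8(e) covers 6:o
9(e) covers 8:e
floor of heap: 0:e
completions by unplaced set U, small U first (add the entries for U minus each lowest piece of U):
  |U|=1: {7}:1  {9}:1
  |U|=2: {7,9}:2  {8,9}:1
  |U|=3: {7,8,9}:3
  |U|=4: {6,7,8,9}:3
  |U|=5: {5,6,7,8,9}:3
  |U|=6: {2,5,6,7,8,9}:3  {4,5,6,7,8,9}:3
  |U|=7: {2,4,5,6,7,8,9}:6  {3,4,5,6,7,8,9}:3
  |U|=8: {2,3,4,5,6,7,8,9}:9
  start at 0(e): 9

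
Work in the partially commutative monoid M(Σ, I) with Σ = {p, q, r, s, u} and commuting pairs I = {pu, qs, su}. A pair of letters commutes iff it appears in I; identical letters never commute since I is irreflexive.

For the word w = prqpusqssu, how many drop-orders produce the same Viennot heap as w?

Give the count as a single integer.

piece 0:p — minimal
piece 1:r rests on {0:p}
piece 2:q rests on {1:r}
piece 3:p rests on {2:q}
piece 4:u rests on {2:q}
piece 5:s rests on {3:p}
piece 6:q rests on {3:p, 4:u}
piece 7:s rests on {5:s}
piece 8:s rests on {7:s}
piece 9:u rests on {6:q}
minimal pieces: {0:p}
ways to finish when only these pieces remain (= sum over removing one remaining piece with nothing left below it):
  1 left: {8}→1  {9}→1
  2 left: {6,9}→1  {7,8}→1  {8,9}→2
  3 left: {4,6,9}→1  {5,7,8}→1  {6,8,9}→3  {7,8,9}→3
  4 left: {4,6,8,9}→4  {5,7,8,9}→4  {6,7,8,9}→6
  5 left: {4,6,7,8,9}→10  {5,6,7,8,9}→10
  6 left: {3,5,6,7,8,9}→10  {4,5,6,7,8,9}→20
  7 left: {3,4,5,6,7,8,9}→30
  8 left: {2,3,4,5,6,7,8,9}→30
  placing 0:p first → 30 extensions

30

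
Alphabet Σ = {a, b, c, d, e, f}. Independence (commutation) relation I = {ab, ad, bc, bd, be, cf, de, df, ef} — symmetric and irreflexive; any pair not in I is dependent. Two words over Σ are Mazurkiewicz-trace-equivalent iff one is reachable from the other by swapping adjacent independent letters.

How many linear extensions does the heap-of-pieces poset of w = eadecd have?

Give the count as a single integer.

0(e) covers ∅
1(a) covers 0:e
2(d) covers ∅
3(e) covers 1:a
4(c) covers 2:d, 3:e
5(d) covers 4:c
floor of heap: 0:e, 2:d
completions by unplaced set U, small U first (add the entries for U minus each lowest piece of U):
  |U|=1: {5}:1
  |U|=2: {4,5}:1
  |U|=3: {2,4,5}:1  {3,4,5}:1
  |U|=4: {1,3,4,5}:1  {2,3,4,5}:2
  start at 0(e): 3
  start at 2(d): 1
sum over floor = 4

4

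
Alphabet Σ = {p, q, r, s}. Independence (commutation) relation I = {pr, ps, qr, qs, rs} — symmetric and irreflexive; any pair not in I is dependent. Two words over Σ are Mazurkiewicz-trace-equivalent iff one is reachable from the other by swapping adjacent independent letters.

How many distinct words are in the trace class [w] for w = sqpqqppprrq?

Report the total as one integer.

495

piece 0:s — minimal
piece 1:q — minimal
piece 2:p rests on {1:q}
piece 3:q rests on {2:p}
piece 4:q rests on {3:q}
piece 5:p rests on {4:q}
piece 6:p rests on {5:p}
piece 7:p rests on {6:p}
piece 8:r — minimal
piece 9:r rests on {8:r}
piece 10:q rests on {7:p}
minimal pieces: {0:s, 1:q, 8:r}
ways to finish when only these pieces remain (= sum over removing one remaining piece with nothing left below it):
  1 left: {0}→1  {9}→1  {10}→1
  2 left: {0,9}→2  {0,10}→2  {7,10}→1  {8,9}→1  {9,10}→2
  3 left: {0,7,10}→3  {0,8,9}→3  {0,9,10}→6  {6,7,10}→1  {7,9,10}→3  {8,9,10}→3
  4 left: {0,6,7,10}→4  {0,7,9,10}→12  {0,8,9,10}→12  {5,6,7,10}→1  {6,7,9,10}→4  {7,8,9,10}→6
  5 left: {0,5,6,7,10}→5  {0,6,7,9,10}→20  {0,7,8,9,10}→30  {4,5,6,7,10}→1  {5,6,7,9,10}→5  {6,7,8,9,10}→10
  6 left: {0,4,5,6,7,10}→6  {0,5,6,7,9,10}→30  {0,6,7,8,9,10}→60  {3,4,5,6,7,10}→1  {4,5,6,7,9,10}→6  {5,6,7,8,9,10}→15
  7 left: {0,3,4,5,6,7,10}→7  {0,4,5,6,7,9,10}→42  {0,5,6,7,8,9,10}→105  {2,3,4,5,6,7,10}→1  {3,4,5,6,7,9,10}→7  {4,5,6,7,8,9,10}→21
  8 left: {0,2,3,4,5,6,7,10}→8  {0,3,4,5,6,7,9,10}→56  {0,4,5,6,7,8,9,10}→168  {1,2,3,4,5,6,7,10}→1  {2,3,4,5,6,7,9,10}→8  {3,4,5,6,7,8,9,10}→28
  9 left: {0,1,2,3,4,5,6,7,10}→9  {0,2,3,4,5,6,7,9,10}→72  {0,3,4,5,6,7,8,9,10}→252  {1,2,3,4,5,6,7,9,10}→9  {2,3,4,5,6,7,8,9,10}→36
  placing 0:s first → 45 extensions
  placing 1:q first → 360 extensions
  placing 8:r first → 90 extensions
total linear extensions = 495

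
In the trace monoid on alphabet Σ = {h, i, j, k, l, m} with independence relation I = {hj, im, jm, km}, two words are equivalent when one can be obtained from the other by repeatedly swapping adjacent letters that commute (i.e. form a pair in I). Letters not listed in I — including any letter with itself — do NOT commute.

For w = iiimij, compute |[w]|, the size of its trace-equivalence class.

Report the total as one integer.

6

drop 0:i onto floor
drop 1:i onto {0:i}
drop 2:i onto {1:i}
drop 3:m onto floor
drop 4:i onto {2:i}
drop 5:j onto {4:i}
ground layer = {0:i, 3:m}
drop-orders for the pieces not yet dropped (sum over which currently-grounded one goes next):
  1 to go: {3} 1  {5} 1
  2 to go: {3,5} 2  {4,5} 1
  3 to go: {2,4,5} 1  {3,4,5} 3
  4 to go: {1,2,4,5} 1  {2,3,4,5} 4
  if 0:i drops first: 5 orders
  if 3:m drops first: 1 orders
heap linearizations: 6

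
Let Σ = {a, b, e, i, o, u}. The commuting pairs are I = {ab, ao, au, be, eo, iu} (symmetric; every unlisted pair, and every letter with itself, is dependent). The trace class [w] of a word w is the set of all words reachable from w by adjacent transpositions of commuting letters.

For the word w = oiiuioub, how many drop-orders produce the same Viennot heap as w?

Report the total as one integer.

4

0(o) covers ∅
1(i) covers 0:o
2(i) covers 1:i
3(u) covers 0:o
4(i) covers 2:i
5(o) covers 3:u, 4:i
6(u) covers 5:o
7(b) covers 6:u
floor of heap: 0:o
completions by unplaced set U, small U first (add the entries for U minus each lowest piece of U):
  |U|=1: {7}:1
  |U|=2: {6,7}:1
  |U|=3: {5,6,7}:1
  |U|=4: {3,5,6,7}:1  {4,5,6,7}:1
  |U|=5: {2,4,5,6,7}:1  {3,4,5,6,7}:2
  |U|=6: {1,2,4,5,6,7}:1  {2,3,4,5,6,7}:3
  start at 0(o): 4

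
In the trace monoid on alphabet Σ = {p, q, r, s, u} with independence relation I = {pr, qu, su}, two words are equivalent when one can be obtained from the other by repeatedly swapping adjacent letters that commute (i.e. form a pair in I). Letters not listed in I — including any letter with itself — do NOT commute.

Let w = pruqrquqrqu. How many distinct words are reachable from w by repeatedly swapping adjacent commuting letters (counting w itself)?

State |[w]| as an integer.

drop 0:p onto floor
drop 1:r onto floor
drop 2:u onto {0:p, 1:r}
drop 3:q onto {0:p, 1:r}
drop 4:r onto {2:u, 3:q}
drop 5:q onto {4:r}
drop 6:u onto {4:r}
drop 7:q onto {5:q}
drop 8:r onto {6:u, 7:q}
drop 9:q onto {8:r}
drop 10:u onto {8:r}
ground layer = {0:p, 1:r}
drop-orders for the pieces not yet dropped (sum over which currently-grounded one goes next):
  1 to go: {9} 1  {10} 1
  2 to go: {9,10} 2
  3 to go: {8,9,10} 2
  4 to go: {6,8,9,10} 2  {7,8,9,10} 2
  5 to go: {5,7,8,9,10} 2  {6,7,8,9,10} 4
  6 to go: {5,6,7,8,9,10} 6
  7 to go: {4,5,6,7,8,9,10} 6
  8 to go: {2,4,5,6,7,8,9,10} 6  {3,4,5,6,7,8,9,10} 6
  9 to go: {2,3,4,5,6,7,8,9,10} 12
  if 0:p drops first: 12 orders
  if 1:r drops first: 12 orders
heap linearizations: 24

24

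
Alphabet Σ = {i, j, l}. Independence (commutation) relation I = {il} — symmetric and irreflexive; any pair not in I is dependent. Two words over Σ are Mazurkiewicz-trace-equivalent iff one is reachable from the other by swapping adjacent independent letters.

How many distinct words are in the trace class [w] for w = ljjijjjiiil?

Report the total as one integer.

0(l) covers ∅
1(j) covers 0:l
2(j) covers 1:j
3(i) covers 2:j
4(j) covers 3:i
5(j) covers 4:j
6(j) covers 5:j
7(i) covers 6:j
8(i) covers 7:i
9(i) covers 8:i
10(l) covers 6:j
floor of heap: 0:l
completions by unplaced set U, small U first (add the entries for U minus each lowest piece of U):
  |U|=1: {9}:1  {10}:1
  |U|=2: {8,9}:1  {9,10}:2
  |U|=3: {7,8,9}:1  {8,9,10}:3
  |U|=4: {7,8,9,10}:4
  |U|=5: {6,7,8,9,10}:4
  |U|=6: {5,6,7,8,9,10}:4
  |U|=7: {4,5,6,7,8,9,10}:4
  |U|=8: {3,4,5,6,7,8,9,10}:4
  |U|=9: {2,3,4,5,6,7,8,9,10}:4
  start at 0(l): 4

4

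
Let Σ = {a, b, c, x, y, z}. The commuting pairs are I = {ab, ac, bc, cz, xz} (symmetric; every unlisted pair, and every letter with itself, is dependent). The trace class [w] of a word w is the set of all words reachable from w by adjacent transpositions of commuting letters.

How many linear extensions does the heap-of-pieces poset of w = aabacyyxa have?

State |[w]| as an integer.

20

drop 0:a onto floor
drop 1:a onto {0:a}
drop 2:b onto floor
drop 3:a onto {1:a}
drop 4:c onto floor
drop 5:y onto {2:b, 3:a, 4:c}
drop 6:y onto {5:y}
drop 7:x onto {6:y}
drop 8:a onto {7:x}
ground layer = {0:a, 2:b, 4:c}
drop-orders for the pieces not yet dropped (sum over which currently-grounded one goes next):
  1 to go: {8} 1
  2 to go: {7,8} 1
  3 to go: {6,7,8} 1
  4 to go: {5,6,7,8} 1
  5 to go: {2,5,6,7,8} 1  {3,5,6,7,8} 1  {4,5,6,7,8} 1
  6 to go: {1,3,5,6,7,8} 1  {2,3,5,6,7,8} 2  {2,4,5,6,7,8} 2  {3,4,5,6,7,8} 2
  7 to go: {0,1,3,5,6,7,8} 1  {1,2,3,5,6,7,8} 3  {1,3,4,5,6,7,8} 3  {2,3,4,5,6,7,8} 6
  if 0:a drops first: 12 orders
  if 2:b drops first: 4 orders
  if 4:c drops first: 4 orders
heap linearizations: 20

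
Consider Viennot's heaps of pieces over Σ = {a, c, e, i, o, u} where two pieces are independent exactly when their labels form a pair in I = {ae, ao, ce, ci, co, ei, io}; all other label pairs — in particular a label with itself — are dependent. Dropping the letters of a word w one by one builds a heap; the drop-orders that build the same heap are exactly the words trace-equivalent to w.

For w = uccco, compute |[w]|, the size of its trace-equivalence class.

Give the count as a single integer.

#0=u has no predecessor
#1=c depends on [0:u]
#2=c depends on [1:c]
#3=c depends on [2:c]
#4=o depends on [0:u]
sources: [0:u]
N(rest) = Σ N(rest − s) over sources s of rest; N(one piece) = 1:
  size 1 → [3]=1  [4]=1
  size 2 → [2,3]=1  [3,4]=2
  size 3 → [1,2,3]=1  [2,3,4]=3
  first=0(u) contributes 4

4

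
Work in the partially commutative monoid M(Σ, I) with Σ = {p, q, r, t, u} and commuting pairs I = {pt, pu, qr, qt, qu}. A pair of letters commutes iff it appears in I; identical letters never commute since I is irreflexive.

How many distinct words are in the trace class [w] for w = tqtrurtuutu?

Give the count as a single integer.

11

drop 0:t onto floor
drop 1:q onto floor
drop 2:t onto {0:t}
drop 3:r onto {2:t}
drop 4:u onto {3:r}
drop 5:r onto {4:u}
drop 6:t onto {5:r}
drop 7:u onto {6:t}
drop 8:u onto {7:u}
drop 9:t onto {8:u}
drop 10:u onto {9:t}
ground layer = {0:t, 1:q}
drop-orders for the pieces not yet dropped (sum over which currently-grounded one goes next):
  1 to go: {1} 1  {10} 1
  2 to go: {1,10} 2  {9,10} 1
  3 to go: {1,9,10} 3  {8,9,10} 1
  4 to go: {1,8,9,10} 4  {7,8,9,10} 1
  5 to go: {1,7,8,9,10} 5  {6,7,8,9,10} 1
  6 to go: {1,6,7,8,9,10} 6  {5,6,7,8,9,10} 1
  7 to go: {1,5,6,7,8,9,10} 7  {4,5,6,7,8,9,10} 1
  8 to go: {1,4,5,6,7,8,9,10} 8  {3,4,5,6,7,8,9,10} 1
  9 to go: {1,3,4,5,6,7,8,9,10} 9  {2,3,4,5,6,7,8,9,10} 1
  if 0:t drops first: 10 orders
  if 1:q drops first: 1 orders
heap linearizations: 11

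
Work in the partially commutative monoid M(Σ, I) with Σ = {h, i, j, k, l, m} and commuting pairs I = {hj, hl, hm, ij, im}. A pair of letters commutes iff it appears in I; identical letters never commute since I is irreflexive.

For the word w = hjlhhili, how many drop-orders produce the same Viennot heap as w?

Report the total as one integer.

10

piece 0:h — minimal
piece 1:j — minimal
piece 2:l rests on {1:j}
piece 3:h rests on {0:h}
piece 4:h rests on {3:h}
piece 5:i rests on {2:l, 4:h}
piece 6:l rests on {5:i}
piece 7:i rests on {6:l}
minimal pieces: {0:h, 1:j}
ways to finish when only these pieces remain (= sum over removing one remaining piece with nothing left below it):
  1 left: {7}→1
  2 left: {6,7}→1
  3 left: {5,6,7}→1
  4 left: {2,5,6,7}→1  {4,5,6,7}→1
  5 left: {1,2,5,6,7}→1  {2,4,5,6,7}→2  {3,4,5,6,7}→1
  6 left: {0,3,4,5,6,7}→1  {1,2,4,5,6,7}→3  {2,3,4,5,6,7}→3
  placing 0:h first → 6 extensions
  placing 1:j first → 4 extensions
total linear extensions = 10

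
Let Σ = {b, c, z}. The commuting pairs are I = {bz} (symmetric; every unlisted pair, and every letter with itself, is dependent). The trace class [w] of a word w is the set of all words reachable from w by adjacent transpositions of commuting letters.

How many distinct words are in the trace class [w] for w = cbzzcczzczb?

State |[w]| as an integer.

0(c) covers ∅
1(b) covers 0:c
2(z) covers 0:c
3(z) covers 2:z
4(c) covers 1:b, 3:z
5(c) covers 4:c
6(z) covers 5:c
7(z) covers 6:z
8(c) covers 7:z
9(z) covers 8:c
10(b) covers 8:c
floor of heap: 0:c
completions by unplaced set U, small U first (add the entries for U minus each lowest piece of U):
  |U|=1: {9}:1  {10}:1
  |U|=2: {9,10}:2
  |U|=3: {8,9,10}:2
  |U|=4: {7,8,9,10}:2
  |U|=5: {6,7,8,9,10}:2
  |U|=6: {5,6,7,8,9,10}:2
  |U|=7: {4,5,6,7,8,9,10}:2
  |U|=8: {1,4,5,6,7,8,9,10}:2  {3,4,5,6,7,8,9,10}:2
  |U|=9: {1,3,4,5,6,7,8,9,10}:4  {2,3,4,5,6,7,8,9,10}:2
  start at 0(c): 6

6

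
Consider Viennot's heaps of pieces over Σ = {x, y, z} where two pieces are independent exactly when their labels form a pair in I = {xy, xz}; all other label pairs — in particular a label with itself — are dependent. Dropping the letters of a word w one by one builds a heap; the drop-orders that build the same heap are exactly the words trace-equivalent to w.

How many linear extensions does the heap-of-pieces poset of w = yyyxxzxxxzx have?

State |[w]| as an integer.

462

piece 0:y — minimal
piece 1:y rests on {0:y}
piece 2:y rests on {1:y}
piece 3:x — minimal
piece 4:x rests on {3:x}
piece 5:z rests on {2:y}
piece 6:x rests on {4:x}
piece 7:x rests on {6:x}
piece 8:x rests on {7:x}
piece 9:z rests on {5:z}
piece 10:x rests on {8:x}
minimal pieces: {0:y, 3:x}
ways to finish when only these pieces remain (= sum over removing one remaining piece with nothing left below it):
  1 left: {9}→1  {10}→1
  2 left: {5,9}→1  {8,10}→1  {9,10}→2
  3 left: {2,5,9}→1  {5,9,10}→3  {7,8,10}→1  {8,9,10}→3
  4 left: {1,2,5,9}→1  {2,5,9,10}→4  {5,8,9,10}→6  {6,7,8,10}→1  {7,8,9,10}→4
  5 left: {0,1,2,5,9}→1  {1,2,5,9,10}→5  {2,5,8,9,10}→10  {4,6,7,8,10}→1  {5,7,8,9,10}→10  {6,7,8,9,10}→5
  6 left: {0,1,2,5,9,10}→6  {1,2,5,8,9,10}→15  {2,5,7,8,9,10}→20  {3,4,6,7,8,10}→1  {4,6,7,8,9,10}→6  {5,6,7,8,9,10}→15
  7 left: {0,1,2,5,8,9,10}→21  {1,2,5,7,8,9,10}→35  {2,5,6,7,8,9,10}→35  {3,4,6,7,8,9,10}→7  {4,5,6,7,8,9,10}→21
  8 left: {0,1,2,5,7,8,9,10}→56  {1,2,5,6,7,8,9,10}→70  {2,4,5,6,7,8,9,10}→56  {3,4,5,6,7,8,9,10}→28
  9 left: {0,1,2,5,6,7,8,9,10}→126  {1,2,4,5,6,7,8,9,10}→126  {2,3,4,5,6,7,8,9,10}→84
  placing 0:y first → 210 extensions
  placing 3:x first → 252 extensions
total linear extensions = 462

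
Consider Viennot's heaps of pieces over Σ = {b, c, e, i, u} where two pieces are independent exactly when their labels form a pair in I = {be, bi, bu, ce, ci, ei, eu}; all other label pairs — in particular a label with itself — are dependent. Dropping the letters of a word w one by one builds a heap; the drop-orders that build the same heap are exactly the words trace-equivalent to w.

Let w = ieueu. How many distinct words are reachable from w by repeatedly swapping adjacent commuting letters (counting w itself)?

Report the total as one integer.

#0=i has no predecessor
#1=e has no predecessor
#2=u depends on [0:i]
#3=e depends on [1:e]
#4=u depends on [2:u]
sources: [0:i, 1:e]
N(rest) = Σ N(rest − s) over sources s of rest; N(one piece) = 1:
  size 1 → [3]=1  [4]=1
  size 2 → [1,3]=1  [2,4]=1  [3,4]=2
  size 3 → [0,2,4]=1  [1,3,4]=3  [2,3,4]=3
  first=0(i) contributes 6
  first=1(e) contributes 4
|[w]| = 10

10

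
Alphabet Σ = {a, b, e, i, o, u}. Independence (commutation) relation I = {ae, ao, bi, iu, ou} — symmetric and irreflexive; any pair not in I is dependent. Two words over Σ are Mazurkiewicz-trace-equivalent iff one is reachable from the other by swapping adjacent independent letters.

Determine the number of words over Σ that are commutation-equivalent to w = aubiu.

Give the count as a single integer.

4

piece 0:a — minimal
piece 1:u rests on {0:a}
piece 2:b rests on {1:u}
piece 3:i rests on {0:a}
piece 4:u rests on {2:b}
minimal pieces: {0:a}
ways to finish when only these pieces remain (= sum over removing one remaining piece with nothing left below it):
  1 left: {3}→1  {4}→1
  2 left: {2,4}→1  {3,4}→2
  3 left: {1,2,4}→1  {2,3,4}→3
  placing 0:a first → 4 extensions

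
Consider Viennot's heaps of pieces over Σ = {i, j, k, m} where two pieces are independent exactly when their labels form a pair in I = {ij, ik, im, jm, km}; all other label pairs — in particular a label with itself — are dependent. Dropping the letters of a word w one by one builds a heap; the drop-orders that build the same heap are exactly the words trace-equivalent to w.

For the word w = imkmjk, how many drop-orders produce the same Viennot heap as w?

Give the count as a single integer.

drop 0:i onto floor
drop 1:m onto floor
drop 2:k onto floor
drop 3:m onto {1:m}
drop 4:j onto {2:k}
drop 5:k onto {4:j}
ground layer = {0:i, 1:m, 2:k}
drop-orders for the pieces not yet dropped (sum over which currently-grounded one goes next):
  1 to go: {0} 1  {3} 1  {5} 1
  2 to go: {0,3} 2  {0,5} 2  {1,3} 1  {3,5} 2  {4,5} 1
  3 to go: {0,1,3} 3  {0,3,5} 6  {0,4,5} 3  {1,3,5} 3  {2,4,5} 1  {3,4,5} 3
  4 to go: {0,1,3,5} 12  {0,2,4,5} 4  {0,3,4,5} 12  {1,3,4,5} 6  {2,3,4,5} 4
  if 0:i drops first: 10 orders
  if 1:m drops first: 20 orders
  if 2:k drops first: 30 orders
heap linearizations: 60

60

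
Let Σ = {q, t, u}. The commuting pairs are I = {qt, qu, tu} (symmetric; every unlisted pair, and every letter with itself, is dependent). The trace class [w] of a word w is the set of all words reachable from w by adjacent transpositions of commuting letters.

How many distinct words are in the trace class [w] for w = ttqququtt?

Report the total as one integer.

0(t) covers ∅
1(t) covers 0:t
2(q) covers ∅
3(q) covers 2:q
4(u) covers ∅
5(q) covers 3:q
6(u) covers 4:u
7(t) covers 1:t
8(t) covers 7:t
floor of heap: 0:t, 2:q, 4:u
completions by unplaced set U, small U first (add the entries for U minus each lowest piece of U):
  |U|=1: {5}:1  {6}:1  {8}:1
  |U|=2: {3,5}:1  {4,6}:1  {5,6}:2  {5,8}:2  {6,8}:2  {7,8}:1
  |U|=3: {1,7,8}:1  {2,3,5}:1  {3,5,6}:3  {3,5,8}:3  {4,5,6}:3  {4,6,8}:3  {5,6,8}:6  {5,7,8}:3  {6,7,8}:3
  |U|=4: {0,1,7,8}:1  {1,5,7,8}:4  {1,6,7,8}:4  {2,3,5,6}:4  {2,3,5,8}:4  {3,4,5,6}:6  {3,5,6,8}:12  {3,5,7,8}:6  {4,5,6,8}:12  {4,6,7,8}:6  {5,6,7,8}:12
  |U|=5: {0,1,5,7,8}:5  {0,1,6,7,8}:5  {1,3,5,7,8}:10  {1,4,6,7,8}:10  {1,5,6,7,8}:20  {2,3,4,5,6}:10  {2,3,5,6,8}:20  {2,3,5,7,8}:10  {3,4,5,6,8}:30  {3,5,6,7,8}:30  {4,5,6,7,8}:30
  |U|=6: {0,1,3,5,7,8}:15  {0,1,4,6,7,8}:15  {0,1,5,6,7,8}:30  {1,2,3,5,7,8}:20  {1,3,5,6,7,8}:60  {1,4,5,6,7,8}:60  {2,3,4,5,6,8}:60  {2,3,5,6,7,8}:60  {3,4,5,6,7,8}:90
  |U|=7: {0,1,2,3,5,7,8}:35  {0,1,3,5,6,7,8}:105  {0,1,4,5,6,7,8}:105  {1,2,3,5,6,7,8}:140  {1,3,4,5,6,7,8}:210  {2,3,4,5,6,7,8}:210
  start at 0(t): 560
  start at 2(q): 420
  start at 4(u): 280
sum over floor = 1260

1260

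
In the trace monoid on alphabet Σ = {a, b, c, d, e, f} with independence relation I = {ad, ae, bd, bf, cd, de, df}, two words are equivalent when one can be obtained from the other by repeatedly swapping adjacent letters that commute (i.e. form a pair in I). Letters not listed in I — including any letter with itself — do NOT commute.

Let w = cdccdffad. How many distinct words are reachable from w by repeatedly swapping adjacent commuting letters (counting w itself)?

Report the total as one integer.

84

#0=c has no predecessor
#1=d has no predecessor
#2=c depends on [0:c]
#3=c depends on [2:c]
#4=d depends on [1:d]
#5=f depends on [3:c]
#6=f depends on [5:f]
#7=a depends on [6:f]
#8=d depends on [4:d]
sources: [0:c, 1:d]
N(rest) = Σ N(rest − s) over sources s of rest; N(one piece) = 1:
  size 1 → [7]=1  [8]=1
  size 2 → [4,8]=1  [6,7]=1  [7,8]=2
  size 3 → [1,4,8]=1  [4,7,8]=3  [5,6,7]=1  [6,7,8]=3
  size 4 → [1,4,7,8]=4  [3,5,6,7]=1  [4,6,7,8]=6  [5,6,7,8]=4
  size 5 → [1,4,6,7,8]=10  [2,3,5,6,7]=1  [3,5,6,7,8]=5  [4,5,6,7,8]=10
  size 6 → [0,2,3,5,6,7]=1  [1,4,5,6,7,8]=20  [2,3,5,6,7,8]=6  [3,4,5,6,7,8]=15
  size 7 → [0,2,3,5,6,7,8]=7  [1,3,4,5,6,7,8]=35  [2,3,4,5,6,7,8]=21
  first=0(c) contributes 56
  first=1(d) contributes 28
|[w]| = 84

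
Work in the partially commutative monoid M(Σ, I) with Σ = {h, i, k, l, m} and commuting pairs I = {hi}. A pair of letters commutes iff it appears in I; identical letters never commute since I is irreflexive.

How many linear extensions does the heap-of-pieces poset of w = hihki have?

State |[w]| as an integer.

0(h) covers ∅
1(i) covers ∅
2(h) covers 0:h
3(k) covers 1:i, 2:h
4(i) covers 3:k
floor of heap: 0:h, 1:i
completions by unplaced set U, small U first (add the entries for U minus each lowest piece of U):
  |U|=1: {4}:1
  |U|=2: {3,4}:1
  |U|=3: {1,3,4}:1  {2,3,4}:1
  start at 0(h): 2
  start at 1(i): 1
sum over floor = 3

3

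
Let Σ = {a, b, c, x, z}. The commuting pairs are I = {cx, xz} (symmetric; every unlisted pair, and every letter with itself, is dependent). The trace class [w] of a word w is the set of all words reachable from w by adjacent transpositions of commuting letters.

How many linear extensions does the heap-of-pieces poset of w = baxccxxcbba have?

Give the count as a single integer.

20

#0=b has no predecessor
#1=a depends on [0:b]
#2=x depends on [1:a]
#3=c depends on [1:a]
#4=c depends on [3:c]
#5=x depends on [2:x]
#6=x depends on [5:x]
#7=c depends on [4:c]
#8=b depends on [6:x, 7:c]
#9=b depends on [8:b]
#10=a depends on [9:b]
sources: [0:b]
N(rest) = Σ N(rest − s) over sources s of rest; N(one piece) = 1:
  size 1 → [10]=1
  size 2 → [9,10]=1
  size 3 → [8,9,10]=1
  size 4 → [6,8,9,10]=1  [7,8,9,10]=1
  size 5 → [4,7,8,9,10]=1  [5,6,8,9,10]=1  [6,7,8,9,10]=2
  size 6 → [2,5,6,8,9,10]=1  [3,4,7,8,9,10]=1  [4,6,7,8,9,10]=3  [5,6,7,8,9,10]=3
  size 7 → [2,5,6,7,8,9,10]=4  [3,4,6,7,8,9,10]=4  [4,5,6,7,8,9,10]=6
  size 8 → [2,4,5,6,7,8,9,10]=10  [3,4,5,6,7,8,9,10]=10
  size 9 → [2,3,4,5,6,7,8,9,10]=20
  first=0(b) contributes 20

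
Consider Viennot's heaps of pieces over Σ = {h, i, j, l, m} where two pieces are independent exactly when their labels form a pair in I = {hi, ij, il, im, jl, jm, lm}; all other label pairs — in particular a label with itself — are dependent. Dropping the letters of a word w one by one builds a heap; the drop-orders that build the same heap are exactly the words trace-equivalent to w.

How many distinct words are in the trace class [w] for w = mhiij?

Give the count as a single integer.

10

piece 0:m — minimal
piece 1:h rests on {0:m}
piece 2:i — minimal
piece 3:i rests on {2:i}
piece 4:j rests on {1:h}
minimal pieces: {0:m, 2:i}
ways to finish when only these pieces remain (= sum over removing one remaining piece with nothing left below it):
  1 left: {3}→1  {4}→1
  2 left: {1,4}→1  {2,3}→1  {3,4}→2
  3 left: {0,1,4}→1  {1,3,4}→3  {2,3,4}→3
  placing 0:m first → 6 extensions
  placing 2:i first → 4 extensions
total linear extensions = 10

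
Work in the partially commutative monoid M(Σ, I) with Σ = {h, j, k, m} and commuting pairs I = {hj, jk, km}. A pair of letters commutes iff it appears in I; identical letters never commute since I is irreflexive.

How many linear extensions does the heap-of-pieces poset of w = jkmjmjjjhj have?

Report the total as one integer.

drop 0:j onto floor
drop 1:k onto floor
drop 2:m onto {0:j}
drop 3:j onto {2:m}
drop 4:m onto {3:j}
drop 5:j onto {4:m}
drop 6:j onto {5:j}
drop 7:j onto {6:j}
drop 8:h onto {1:k, 4:m}
drop 9:j onto {7:j}
ground layer = {0:j, 1:k}
drop-orders for the pieces not yet dropped (sum over which currently-grounded one goes next):
  1 to go: {8} 1  {9} 1
  2 to go: {1,8} 1  {7,9} 1  {8,9} 2
  3 to go: {1,8,9} 3  {6,7,9} 1  {7,8,9} 3
  4 to go: {1,7,8,9} 6  {5,6,7,9} 1  {6,7,8,9} 4
  5 to go: {1,6,7,8,9} 10  {5,6,7,8,9} 5
  6 to go: {1,5,6,7,8,9} 15  {4,5,6,7,8,9} 5
  7 to go: {1,4,5,6,7,8,9} 20  {3,4,5,6,7,8,9} 5
  8 to go: {1,3,4,5,6,7,8,9} 25  {2,3,4,5,6,7,8,9} 5
  if 0:j drops first: 30 orders
  if 1:k drops first: 5 orders
heap linearizations: 35

35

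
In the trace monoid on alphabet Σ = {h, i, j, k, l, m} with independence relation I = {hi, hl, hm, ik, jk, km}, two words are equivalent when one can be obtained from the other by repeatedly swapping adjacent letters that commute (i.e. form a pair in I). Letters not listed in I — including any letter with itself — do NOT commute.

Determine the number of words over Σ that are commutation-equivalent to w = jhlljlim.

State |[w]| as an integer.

3

piece 0:j — minimal
piece 1:h rests on {0:j}
piece 2:l rests on {0:j}
piece 3:l rests on {2:l}
piece 4:j rests on {1:h, 3:l}
piece 5:l rests on {4:j}
piece 6:i rests on {5:l}
piece 7:m rests on {6:i}
minimal pieces: {0:j}
ways to finish when only these pieces remain (= sum over removing one remaining piece with nothing left below it):
  1 left: {7}→1
  2 left: {6,7}→1
  3 left: {5,6,7}→1
  4 left: {4,5,6,7}→1
  5 left: {1,4,5,6,7}→1  {3,4,5,6,7}→1
  6 left: {1,3,4,5,6,7}→2  {2,3,4,5,6,7}→1
  placing 0:j first → 3 extensions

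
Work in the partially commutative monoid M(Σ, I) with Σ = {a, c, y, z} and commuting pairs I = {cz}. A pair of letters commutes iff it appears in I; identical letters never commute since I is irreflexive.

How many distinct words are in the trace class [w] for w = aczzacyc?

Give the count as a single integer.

drop 0:a onto floor
drop 1:c onto {0:a}
drop 2:z onto {0:a}
drop 3:z onto {2:z}
drop 4:a onto {1:c, 3:z}
drop 5:c onto {4:a}
drop 6:y onto {5:c}
drop 7:c onto {6:y}
ground layer = {0:a}
drop-orders for the pieces not yet dropped (sum over which currently-grounded one goes next):
  1 to go: {7} 1
  2 to go: {6,7} 1
  3 to go: {5,6,7} 1
  4 to go: {4,5,6,7} 1
  5 to go: {1,4,5,6,7} 1  {3,4,5,6,7} 1
  6 to go: {1,3,4,5,6,7} 2  {2,3,4,5,6,7} 1
  if 0:a drops first: 3 orders

3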